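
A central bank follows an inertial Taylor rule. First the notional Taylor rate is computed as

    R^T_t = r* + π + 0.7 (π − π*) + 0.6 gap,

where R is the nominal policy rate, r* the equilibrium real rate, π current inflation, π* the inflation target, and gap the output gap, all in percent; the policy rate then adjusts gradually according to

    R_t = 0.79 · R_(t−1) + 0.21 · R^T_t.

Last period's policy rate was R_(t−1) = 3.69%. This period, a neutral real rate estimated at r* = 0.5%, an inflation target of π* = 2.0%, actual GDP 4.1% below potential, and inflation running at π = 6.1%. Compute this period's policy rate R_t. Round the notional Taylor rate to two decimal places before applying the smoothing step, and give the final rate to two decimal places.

Output 4.1% below potential → gap = -4.1.
R^T_t = 0.5 + 6.1 + 0.7 × (6.1 − 2.0) + 0.6 × (-4.1)
   = 0.5 + 6.1 + 2.87 − 2.46 = 7.01
R_t = 0.79 × 3.69 + 0.21 × 7.01 = 2.9151 + 1.4721 = 4.39

4.39%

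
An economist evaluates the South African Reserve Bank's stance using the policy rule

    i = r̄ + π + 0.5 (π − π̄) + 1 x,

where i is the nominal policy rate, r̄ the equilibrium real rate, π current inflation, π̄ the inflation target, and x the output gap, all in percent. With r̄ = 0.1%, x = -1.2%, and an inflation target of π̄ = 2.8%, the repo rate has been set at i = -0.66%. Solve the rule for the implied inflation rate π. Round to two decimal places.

Collecting π: i = r̄ + (1 + 0.5) π − 0.5 π̄ + 1 x
1.5 π = -0.66 − 0.1 + 0.5 × 2.8 − 1 × (-1.2) = 1.84
π = 1.84 / 1.5 = 1.23

1.23%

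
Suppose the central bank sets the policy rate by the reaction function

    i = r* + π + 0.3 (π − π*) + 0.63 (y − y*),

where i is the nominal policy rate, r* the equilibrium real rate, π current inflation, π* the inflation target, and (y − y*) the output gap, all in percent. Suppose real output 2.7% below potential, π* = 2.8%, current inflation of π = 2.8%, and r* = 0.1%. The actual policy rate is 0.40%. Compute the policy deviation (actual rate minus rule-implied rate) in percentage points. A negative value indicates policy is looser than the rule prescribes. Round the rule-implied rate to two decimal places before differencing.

-0.80 pp

Output 2.7% below potential → (y − y*) = -2.7.
i = 0.1 + 2.8 + 0.3 × (2.8 − 2.8) + 0.63 × (-2.7)
   = 0.1 + 2.8 + 0 − 1.701 = 1.20
Deviation = 0.40 − 1.20 = -0.80 pp.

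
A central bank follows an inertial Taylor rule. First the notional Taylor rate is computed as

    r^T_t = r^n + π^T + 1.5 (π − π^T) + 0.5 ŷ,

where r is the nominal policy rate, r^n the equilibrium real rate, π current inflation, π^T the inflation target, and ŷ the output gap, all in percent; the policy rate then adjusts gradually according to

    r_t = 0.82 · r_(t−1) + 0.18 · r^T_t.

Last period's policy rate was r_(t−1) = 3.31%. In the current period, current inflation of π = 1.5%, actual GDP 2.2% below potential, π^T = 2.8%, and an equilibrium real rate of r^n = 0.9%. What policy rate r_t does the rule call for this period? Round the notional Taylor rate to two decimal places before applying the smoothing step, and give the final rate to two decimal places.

Output 2.2% below potential → ŷ = -2.2.
r^T_t = 0.9 + 2.8 + 1.5 × (1.5 − 2.8) + 0.5 × (-2.2)
   = 0.9 + 2.8 − 1.95 − 1.1 = 0.65
r_t = 0.82 × 3.31 + 0.18 × 0.65 = 2.7142 + 0.117 = 2.83

2.83%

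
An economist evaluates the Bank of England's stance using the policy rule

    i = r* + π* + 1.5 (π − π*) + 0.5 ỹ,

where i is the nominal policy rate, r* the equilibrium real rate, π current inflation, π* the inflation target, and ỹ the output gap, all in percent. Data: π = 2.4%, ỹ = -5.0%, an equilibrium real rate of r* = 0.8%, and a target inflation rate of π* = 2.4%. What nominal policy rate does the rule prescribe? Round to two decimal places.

i = 0.8 + 2.4 + 1.5 × (2.4 − 2.4) + 0.5 × (-5.0)
   = 0.8 + 2.4 + 0 − 2.5 = 0.70

0.70%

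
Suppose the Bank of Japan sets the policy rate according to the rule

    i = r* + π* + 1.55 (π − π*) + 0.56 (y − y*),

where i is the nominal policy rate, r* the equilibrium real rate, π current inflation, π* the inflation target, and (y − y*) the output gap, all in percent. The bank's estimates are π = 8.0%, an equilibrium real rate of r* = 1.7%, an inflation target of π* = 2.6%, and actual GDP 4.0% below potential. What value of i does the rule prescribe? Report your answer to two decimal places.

Output 4.0% below potential → (y − y*) = -4.0.
i = 1.7 + 2.6 + 1.55 × (8.0 − 2.6) + 0.56 × (-4.0)
   = 1.7 + 2.6 + 8.37 − 2.24 = 10.43

10.43%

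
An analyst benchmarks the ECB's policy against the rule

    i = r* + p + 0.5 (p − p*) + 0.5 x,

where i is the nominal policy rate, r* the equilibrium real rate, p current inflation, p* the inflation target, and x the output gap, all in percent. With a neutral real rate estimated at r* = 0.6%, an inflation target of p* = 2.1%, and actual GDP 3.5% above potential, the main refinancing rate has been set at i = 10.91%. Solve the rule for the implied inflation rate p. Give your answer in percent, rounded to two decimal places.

6.41%

Output 3.5% above potential → x = 3.5.
Collecting p: i = r* + (1 + 0.5) p − 0.5 p* + 0.5 x
1.5 p = 10.91 − 0.6 + 0.5 × 2.1 − 0.5 × 3.5 = 9.61
p = 9.61 / 1.5 = 6.41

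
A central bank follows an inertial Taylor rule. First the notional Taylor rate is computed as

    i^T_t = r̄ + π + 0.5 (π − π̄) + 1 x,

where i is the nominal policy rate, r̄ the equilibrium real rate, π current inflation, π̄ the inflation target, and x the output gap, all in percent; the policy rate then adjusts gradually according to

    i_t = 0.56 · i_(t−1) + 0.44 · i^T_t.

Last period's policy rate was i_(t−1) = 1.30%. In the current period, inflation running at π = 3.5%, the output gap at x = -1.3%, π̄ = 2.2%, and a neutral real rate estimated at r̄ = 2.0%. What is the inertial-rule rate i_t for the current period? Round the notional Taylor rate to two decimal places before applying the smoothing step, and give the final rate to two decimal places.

i^T_t = 2.0 + 3.5 + 0.5 × (3.5 − 2.2) + 1 × (-1.3)
   = 2.0 + 3.5 + 0.65 − 1.3 = 4.85
i_t = 0.56 × 1.30 + 0.44 × 4.85 = 0.728 + 2.134 = 2.86

2.86%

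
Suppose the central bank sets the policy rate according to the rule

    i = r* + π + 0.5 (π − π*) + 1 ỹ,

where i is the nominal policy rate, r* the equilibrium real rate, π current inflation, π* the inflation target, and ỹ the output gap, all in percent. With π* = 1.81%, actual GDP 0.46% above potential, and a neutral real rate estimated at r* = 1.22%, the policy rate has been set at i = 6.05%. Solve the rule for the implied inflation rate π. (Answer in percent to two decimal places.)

Output 0.46% above potential → ỹ = 0.46.
Collecting π: i = r* + (1 + 0.5) π − 0.5 π* + 1 ỹ
1.5 π = 6.05 − 1.22 + 0.5 × 1.81 − 1 × 0.46 = 5.275
π = 5.275 / 1.5 = 3.52

3.52%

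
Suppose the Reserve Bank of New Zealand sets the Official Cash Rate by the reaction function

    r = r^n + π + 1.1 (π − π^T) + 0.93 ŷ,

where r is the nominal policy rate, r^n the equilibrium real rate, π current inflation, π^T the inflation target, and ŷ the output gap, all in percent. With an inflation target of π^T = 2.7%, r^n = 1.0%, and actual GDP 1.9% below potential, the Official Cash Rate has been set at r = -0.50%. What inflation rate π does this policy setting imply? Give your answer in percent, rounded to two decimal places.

1.54%

Output 1.9% below potential → ŷ = -1.9.
Collecting π: r = r^n + (1 + 1.1) π − 1.1 π^T + 0.93 ŷ
2.1 π = -0.50 − 1.0 + 1.1 × 2.7 − 0.93 × (-1.9) = 3.237
π = 3.237 / 2.1 = 1.54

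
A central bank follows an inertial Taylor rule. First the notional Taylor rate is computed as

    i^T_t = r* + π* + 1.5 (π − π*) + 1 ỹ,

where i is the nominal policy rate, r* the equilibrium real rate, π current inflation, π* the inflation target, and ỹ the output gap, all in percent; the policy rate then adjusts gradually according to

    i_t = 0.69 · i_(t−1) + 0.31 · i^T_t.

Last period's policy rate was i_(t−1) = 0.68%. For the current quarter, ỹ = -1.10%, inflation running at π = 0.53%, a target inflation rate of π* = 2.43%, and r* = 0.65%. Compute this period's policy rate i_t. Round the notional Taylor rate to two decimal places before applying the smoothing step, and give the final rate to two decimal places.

i^T_t = 0.65 + 2.43 + 1.5 × (0.53 − 2.43) + 1 × (-1.10)
   = 0.65 + 2.43 − 2.85 − 1.1 = -0.87
i_t = 0.69 × 0.68 + 0.31 × (-0.87) = 0.4692 − 0.2697 = 0.20

0.20%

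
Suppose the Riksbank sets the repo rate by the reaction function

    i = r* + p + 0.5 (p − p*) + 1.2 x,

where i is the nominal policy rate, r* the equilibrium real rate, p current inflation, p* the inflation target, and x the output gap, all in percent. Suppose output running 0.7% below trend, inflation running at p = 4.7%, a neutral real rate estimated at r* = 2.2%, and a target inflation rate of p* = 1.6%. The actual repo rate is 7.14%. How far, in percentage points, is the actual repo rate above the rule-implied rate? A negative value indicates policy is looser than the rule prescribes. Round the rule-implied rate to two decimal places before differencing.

Output 0.7% below potential → x = -0.7.
i = 2.2 + 4.7 + 0.5 × (4.7 − 1.6) + 1.2 × (-0.7)
   = 2.2 + 4.7 + 1.55 − 0.84 = 7.61
Deviation = 7.14 − 7.61 = -0.47 pp.

-0.47 pp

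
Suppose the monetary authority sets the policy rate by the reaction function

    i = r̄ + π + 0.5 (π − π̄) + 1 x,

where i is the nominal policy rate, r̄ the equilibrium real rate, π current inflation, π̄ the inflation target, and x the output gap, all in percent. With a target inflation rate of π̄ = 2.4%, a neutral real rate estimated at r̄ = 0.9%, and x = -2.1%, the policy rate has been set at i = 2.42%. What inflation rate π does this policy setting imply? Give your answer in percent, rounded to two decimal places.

3.21%

Collecting π: i = r̄ + (1 + 0.5) π − 0.5 π̄ + 1 x
1.5 π = 2.42 − 0.9 + 0.5 × 2.4 − 1 × (-2.1) = 4.82
π = 4.82 / 1.5 = 3.21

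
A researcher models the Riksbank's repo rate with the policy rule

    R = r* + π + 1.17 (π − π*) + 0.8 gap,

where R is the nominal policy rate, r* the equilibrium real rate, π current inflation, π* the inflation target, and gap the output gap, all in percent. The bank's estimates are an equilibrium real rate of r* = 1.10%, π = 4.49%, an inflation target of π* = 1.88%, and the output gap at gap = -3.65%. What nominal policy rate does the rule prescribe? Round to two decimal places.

R = 1.10 + 4.49 + 1.17 × (4.49 − 1.88) + 0.8 × (-3.65)
   = 1.10 + 4.49 + 3.0537 − 2.92 = 5.72

5.72%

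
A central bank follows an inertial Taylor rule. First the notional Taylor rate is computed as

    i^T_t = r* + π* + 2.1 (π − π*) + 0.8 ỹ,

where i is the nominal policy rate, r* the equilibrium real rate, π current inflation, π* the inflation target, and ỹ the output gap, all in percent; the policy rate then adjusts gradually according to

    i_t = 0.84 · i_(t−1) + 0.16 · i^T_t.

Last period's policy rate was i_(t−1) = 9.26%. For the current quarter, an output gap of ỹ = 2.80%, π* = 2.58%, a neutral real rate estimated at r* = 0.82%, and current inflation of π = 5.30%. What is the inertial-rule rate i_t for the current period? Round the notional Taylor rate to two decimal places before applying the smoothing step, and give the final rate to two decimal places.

9.59%

i^T_t = 0.82 + 2.58 + 2.1 × (5.30 − 2.58) + 0.8 × 2.80
   = 0.82 + 2.58 + 5.712 + 2.24 = 11.35
i_t = 0.84 × 9.26 + 0.16 × 11.35 = 7.7784 + 1.816 = 9.59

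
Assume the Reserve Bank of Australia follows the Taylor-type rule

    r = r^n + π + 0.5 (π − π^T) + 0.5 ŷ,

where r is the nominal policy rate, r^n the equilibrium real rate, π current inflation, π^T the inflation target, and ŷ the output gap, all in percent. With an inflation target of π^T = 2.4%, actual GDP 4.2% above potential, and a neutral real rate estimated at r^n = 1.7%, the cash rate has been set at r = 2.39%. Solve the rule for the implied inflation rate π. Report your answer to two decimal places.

-0.14%

Output 4.2% above potential → ŷ = 4.2.
Collecting π: r = r^n + (1 + 0.5) π − 0.5 π^T + 0.5 ŷ
1.5 π = 2.39 − 1.7 + 0.5 × 2.4 − 0.5 × 4.2 = -0.21
π = -0.21 / 1.5 = -0.14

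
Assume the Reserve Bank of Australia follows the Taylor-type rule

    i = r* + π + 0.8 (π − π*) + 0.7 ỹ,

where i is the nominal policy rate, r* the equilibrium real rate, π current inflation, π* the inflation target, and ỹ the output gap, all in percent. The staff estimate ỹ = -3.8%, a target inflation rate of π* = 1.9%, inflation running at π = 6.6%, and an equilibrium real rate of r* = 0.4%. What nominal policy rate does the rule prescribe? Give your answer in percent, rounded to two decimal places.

i = 0.4 + 6.6 + 0.8 × (6.6 − 1.9) + 0.7 × (-3.8)
   = 0.4 + 6.6 + 3.76 − 2.66 = 8.10

8.10%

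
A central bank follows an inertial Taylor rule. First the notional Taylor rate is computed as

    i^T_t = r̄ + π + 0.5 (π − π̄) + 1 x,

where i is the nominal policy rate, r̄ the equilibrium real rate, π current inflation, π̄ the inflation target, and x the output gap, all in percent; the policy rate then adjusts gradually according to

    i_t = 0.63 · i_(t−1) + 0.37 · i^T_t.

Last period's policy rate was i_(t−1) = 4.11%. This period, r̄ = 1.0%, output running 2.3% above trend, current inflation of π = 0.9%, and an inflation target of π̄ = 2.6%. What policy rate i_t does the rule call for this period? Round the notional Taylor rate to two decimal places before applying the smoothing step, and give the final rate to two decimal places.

3.83%

Output 2.3% above potential → x = 2.3.
i^T_t = 1.0 + 0.9 + 0.5 × (0.9 − 2.6) + 1 × 2.3
   = 1.0 + 0.9 − 0.85 + 2.3 = 3.35
i_t = 0.63 × 4.11 + 0.37 × 3.35 = 2.5893 + 1.2395 = 3.83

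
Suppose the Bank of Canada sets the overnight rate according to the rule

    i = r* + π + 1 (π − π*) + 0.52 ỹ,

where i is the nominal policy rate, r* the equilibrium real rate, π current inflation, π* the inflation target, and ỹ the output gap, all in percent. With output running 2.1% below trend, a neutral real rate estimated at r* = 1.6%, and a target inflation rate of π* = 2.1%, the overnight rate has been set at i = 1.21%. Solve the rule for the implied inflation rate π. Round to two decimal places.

1.40%

Output 2.1% below potential → ỹ = -2.1.
Collecting π: i = r* + (1 + 1) π − 1 π* + 0.52 ỹ
2 π = 1.21 − 1.6 + 1 × 2.1 − 0.52 × (-2.1) = 2.802
π = 2.802 / 2 = 1.40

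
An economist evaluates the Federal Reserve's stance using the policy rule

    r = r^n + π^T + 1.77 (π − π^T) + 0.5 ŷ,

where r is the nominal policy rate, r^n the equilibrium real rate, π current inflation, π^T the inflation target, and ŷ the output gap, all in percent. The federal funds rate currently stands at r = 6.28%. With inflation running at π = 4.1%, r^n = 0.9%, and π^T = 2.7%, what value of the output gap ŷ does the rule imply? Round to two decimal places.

0.5 ŷ = 6.28 − 0.9 − 2.7 − 1.77 × (4.1 − 2.7) = 0.202
ŷ = 0.202 / 0.5 = 0.40

0.40%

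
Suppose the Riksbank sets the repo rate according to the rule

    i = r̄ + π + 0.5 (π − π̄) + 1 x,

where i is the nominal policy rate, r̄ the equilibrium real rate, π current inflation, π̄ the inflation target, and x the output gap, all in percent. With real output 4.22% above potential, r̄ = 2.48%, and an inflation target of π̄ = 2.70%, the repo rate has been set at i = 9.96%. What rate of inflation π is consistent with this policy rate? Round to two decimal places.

Output 4.22% above potential → x = 4.22.
Collecting π: i = r̄ + (1 + 0.5) π − 0.5 π̄ + 1 x
1.5 π = 9.96 − 2.48 + 0.5 × 2.70 − 1 × 4.22 = 4.61
π = 4.61 / 1.5 = 3.07

3.07%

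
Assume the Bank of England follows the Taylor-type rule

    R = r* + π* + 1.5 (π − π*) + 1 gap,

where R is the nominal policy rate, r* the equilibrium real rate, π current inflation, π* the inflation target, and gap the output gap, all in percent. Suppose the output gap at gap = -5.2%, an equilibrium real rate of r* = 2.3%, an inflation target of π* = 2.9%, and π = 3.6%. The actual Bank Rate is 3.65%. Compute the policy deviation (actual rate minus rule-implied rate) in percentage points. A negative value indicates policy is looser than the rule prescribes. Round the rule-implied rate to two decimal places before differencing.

2.60 pp

R = 2.3 + 2.9 + 1.5 × (3.6 − 2.9) + 1 × (-5.2)
   = 2.3 + 2.9 + 1.05 − 5.2 = 1.05
Deviation = 3.65 − 1.05 = 2.60 pp.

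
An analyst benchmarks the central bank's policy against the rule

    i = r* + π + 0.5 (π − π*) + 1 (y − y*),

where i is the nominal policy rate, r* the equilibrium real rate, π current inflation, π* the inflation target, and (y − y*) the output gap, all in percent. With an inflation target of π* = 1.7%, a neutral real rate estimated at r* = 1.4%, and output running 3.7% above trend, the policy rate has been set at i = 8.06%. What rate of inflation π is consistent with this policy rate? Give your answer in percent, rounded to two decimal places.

Output 3.7% above potential → (y − y*) = 3.7.
Collecting π: i = r* + (1 + 0.5) π − 0.5 π* + 1 (y − y*)
1.5 π = 8.06 − 1.4 + 0.5 × 1.7 − 1 × 3.7 = 3.81
π = 3.81 / 1.5 = 2.54

2.54%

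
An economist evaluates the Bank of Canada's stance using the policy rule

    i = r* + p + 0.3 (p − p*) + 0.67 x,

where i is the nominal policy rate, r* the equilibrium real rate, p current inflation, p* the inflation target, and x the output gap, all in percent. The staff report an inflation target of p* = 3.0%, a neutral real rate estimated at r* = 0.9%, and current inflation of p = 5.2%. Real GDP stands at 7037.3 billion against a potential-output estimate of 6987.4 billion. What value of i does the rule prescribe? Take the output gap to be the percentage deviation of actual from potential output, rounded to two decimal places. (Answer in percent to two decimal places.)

Output gap = 100 × (7037.3 − 6987.4) / 6987.4 = 0.71%.
i = 0.90 + 5.20 + 0.3 × (5.20 − 3.00) + 0.67 × 0.71
   = 0.90 + 5.2 + 0.66 + 0.4757 = 7.24

7.24%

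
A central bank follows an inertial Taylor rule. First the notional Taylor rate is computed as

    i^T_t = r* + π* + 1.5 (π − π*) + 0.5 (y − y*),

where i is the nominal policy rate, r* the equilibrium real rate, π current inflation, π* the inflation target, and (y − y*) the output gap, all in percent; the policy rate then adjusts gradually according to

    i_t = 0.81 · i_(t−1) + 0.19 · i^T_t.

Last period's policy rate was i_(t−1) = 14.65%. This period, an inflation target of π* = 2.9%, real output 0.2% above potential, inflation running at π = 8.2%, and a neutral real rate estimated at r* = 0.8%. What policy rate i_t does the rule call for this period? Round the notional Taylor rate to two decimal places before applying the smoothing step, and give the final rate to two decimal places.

14.10%

Output 0.2% above potential → (y − y*) = 0.2.
i^T_t = 0.8 + 2.9 + 1.5 × (8.2 − 2.9) + 0.5 × 0.2
   = 0.8 + 2.9 + 7.95 + 0.1 = 11.75
i_t = 0.81 × 14.65 + 0.19 × 11.75 = 11.8665 + 2.2325 = 14.10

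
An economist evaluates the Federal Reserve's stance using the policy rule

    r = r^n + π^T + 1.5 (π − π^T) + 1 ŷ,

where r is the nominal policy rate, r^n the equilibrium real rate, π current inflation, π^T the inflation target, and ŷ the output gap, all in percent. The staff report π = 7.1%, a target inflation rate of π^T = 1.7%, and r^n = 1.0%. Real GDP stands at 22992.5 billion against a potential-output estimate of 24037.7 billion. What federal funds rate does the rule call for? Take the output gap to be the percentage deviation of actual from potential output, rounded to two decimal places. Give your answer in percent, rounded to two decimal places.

Output gap = 100 × (22992.5 − 24037.7) / 24037.7 = -4.35%.
r = 1.00 + 1.70 + 1.5 × (7.10 − 1.70) + 1 × (-4.35)
   = 1.00 + 1.7 + 8.1 − 4.35 = 6.45

6.45%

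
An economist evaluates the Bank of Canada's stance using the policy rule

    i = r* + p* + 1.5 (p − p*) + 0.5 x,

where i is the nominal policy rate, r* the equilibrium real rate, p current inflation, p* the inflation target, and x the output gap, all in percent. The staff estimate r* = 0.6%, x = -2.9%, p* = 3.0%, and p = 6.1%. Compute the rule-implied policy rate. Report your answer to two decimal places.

6.80%

i = 0.6 + 3.0 + 1.5 × (6.1 − 3.0) + 0.5 × (-2.9)
   = 0.6 + 3 + 4.65 − 1.45 = 6.80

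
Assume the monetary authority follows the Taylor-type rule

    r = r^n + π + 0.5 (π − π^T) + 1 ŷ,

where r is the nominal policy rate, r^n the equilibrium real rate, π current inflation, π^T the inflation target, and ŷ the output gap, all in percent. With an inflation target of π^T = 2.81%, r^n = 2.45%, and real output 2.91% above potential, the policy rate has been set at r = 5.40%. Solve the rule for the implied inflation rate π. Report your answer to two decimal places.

0.96%

Output 2.91% above potential → ŷ = 2.91.
Collecting π: r = r^n + (1 + 0.5) π − 0.5 π^T + 1 ŷ
1.5 π = 5.40 − 2.45 + 0.5 × 2.81 − 1 × 2.91 = 1.445
π = 1.445 / 1.5 = 0.96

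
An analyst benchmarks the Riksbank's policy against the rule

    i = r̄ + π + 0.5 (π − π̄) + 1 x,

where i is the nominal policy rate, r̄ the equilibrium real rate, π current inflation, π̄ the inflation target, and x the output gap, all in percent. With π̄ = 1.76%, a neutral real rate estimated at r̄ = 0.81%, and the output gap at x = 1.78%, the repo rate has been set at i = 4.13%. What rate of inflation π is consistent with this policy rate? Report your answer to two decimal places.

Collecting π: i = r̄ + (1 + 0.5) π − 0.5 π̄ + 1 x
1.5 π = 4.13 − 0.81 + 0.5 × 1.76 − 1 × 1.78 = 2.42
π = 2.42 / 1.5 = 1.61

1.61%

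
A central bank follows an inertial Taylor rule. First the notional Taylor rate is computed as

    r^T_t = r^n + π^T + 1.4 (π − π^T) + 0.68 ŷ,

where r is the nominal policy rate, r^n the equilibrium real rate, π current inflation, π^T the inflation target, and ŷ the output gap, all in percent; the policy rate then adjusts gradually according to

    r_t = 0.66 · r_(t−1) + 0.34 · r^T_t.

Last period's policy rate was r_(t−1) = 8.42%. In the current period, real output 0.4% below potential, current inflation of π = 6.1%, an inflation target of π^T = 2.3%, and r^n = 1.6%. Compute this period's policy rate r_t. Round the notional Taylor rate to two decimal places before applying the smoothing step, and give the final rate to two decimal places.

8.60%

Output 0.4% below potential → ŷ = -0.4.
r^T_t = 1.6 + 2.3 + 1.4 × (6.1 − 2.3) + 0.68 × (-0.4)
   = 1.6 + 2.3 + 5.32 − 0.272 = 8.95
r_t = 0.66 × 8.42 + 0.34 × 8.95 = 5.5572 + 3.043 = 8.60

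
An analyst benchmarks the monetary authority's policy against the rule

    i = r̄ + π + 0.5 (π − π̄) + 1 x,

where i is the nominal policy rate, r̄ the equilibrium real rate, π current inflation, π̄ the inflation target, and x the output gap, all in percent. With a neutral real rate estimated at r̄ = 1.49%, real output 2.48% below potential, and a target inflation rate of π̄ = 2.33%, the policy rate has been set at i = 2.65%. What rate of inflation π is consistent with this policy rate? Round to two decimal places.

3.20%

Output 2.48% below potential → x = -2.48.
Collecting π: i = r̄ + (1 + 0.5) π − 0.5 π̄ + 1 x
1.5 π = 2.65 − 1.49 + 0.5 × 2.33 − 1 × (-2.48) = 4.805
π = 4.805 / 1.5 = 3.20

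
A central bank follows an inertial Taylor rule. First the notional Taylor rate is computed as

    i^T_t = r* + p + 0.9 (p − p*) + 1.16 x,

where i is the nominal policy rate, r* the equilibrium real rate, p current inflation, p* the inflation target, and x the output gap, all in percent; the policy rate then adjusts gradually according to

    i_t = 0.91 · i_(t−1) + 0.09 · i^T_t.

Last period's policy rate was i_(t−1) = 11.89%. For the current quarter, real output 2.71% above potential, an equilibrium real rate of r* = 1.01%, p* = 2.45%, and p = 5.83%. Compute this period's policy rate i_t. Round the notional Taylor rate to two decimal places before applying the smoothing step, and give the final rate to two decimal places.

11.99%

Output 2.71% above potential → x = 2.71.
i^T_t = 1.01 + 5.83 + 0.9 × (5.83 − 2.45) + 1.16 × 2.71
   = 1.01 + 5.83 + 3.042 + 3.1436 = 13.03
i_t = 0.91 × 11.89 + 0.09 × 13.03 = 10.8199 + 1.1727 = 11.99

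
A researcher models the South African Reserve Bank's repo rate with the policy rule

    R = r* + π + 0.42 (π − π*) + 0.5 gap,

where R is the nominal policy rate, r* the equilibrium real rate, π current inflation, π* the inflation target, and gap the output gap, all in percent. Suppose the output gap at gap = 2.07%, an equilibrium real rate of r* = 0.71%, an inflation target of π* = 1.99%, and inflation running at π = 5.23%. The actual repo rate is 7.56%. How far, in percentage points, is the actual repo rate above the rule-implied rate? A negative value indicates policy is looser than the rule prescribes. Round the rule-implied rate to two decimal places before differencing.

-0.78 pp

R = 0.71 + 5.23 + 0.42 × (5.23 − 1.99) + 0.5 × 2.07
   = 0.71 + 5.23 + 1.3608 + 1.035 = 8.34
Deviation = 7.56 − 8.34 = -0.78 pp.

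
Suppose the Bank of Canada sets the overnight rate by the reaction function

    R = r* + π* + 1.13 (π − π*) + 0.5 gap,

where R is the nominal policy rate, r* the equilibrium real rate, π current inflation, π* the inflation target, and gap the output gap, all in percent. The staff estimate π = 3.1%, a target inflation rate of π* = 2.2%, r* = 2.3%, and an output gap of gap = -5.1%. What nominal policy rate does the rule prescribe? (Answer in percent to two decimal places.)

R = 2.3 + 2.2 + 1.13 × (3.1 − 2.2) + 0.5 × (-5.1)
   = 2.3 + 2.2 + 1.017 − 2.55 = 2.97

2.97%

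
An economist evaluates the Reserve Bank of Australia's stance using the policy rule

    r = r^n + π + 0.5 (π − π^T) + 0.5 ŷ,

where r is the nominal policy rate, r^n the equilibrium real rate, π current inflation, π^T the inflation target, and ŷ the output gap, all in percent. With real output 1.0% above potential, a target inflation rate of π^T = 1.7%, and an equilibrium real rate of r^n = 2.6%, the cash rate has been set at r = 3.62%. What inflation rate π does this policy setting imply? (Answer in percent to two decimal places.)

Output 1.0% above potential → ŷ = 1.0.
Collecting π: r = r^n + (1 + 0.5) π − 0.5 π^T + 0.5 ŷ
1.5 π = 3.62 − 2.6 + 0.5 × 1.7 − 0.5 × 1.0 = 1.37
π = 1.37 / 1.5 = 0.91

0.91%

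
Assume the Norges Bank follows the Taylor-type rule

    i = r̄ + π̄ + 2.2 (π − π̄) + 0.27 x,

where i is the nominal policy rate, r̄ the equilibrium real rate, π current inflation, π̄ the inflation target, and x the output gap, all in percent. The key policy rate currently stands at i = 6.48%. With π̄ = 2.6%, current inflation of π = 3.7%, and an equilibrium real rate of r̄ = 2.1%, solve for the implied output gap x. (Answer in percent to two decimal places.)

-2.37%

0.27 x = 6.48 − 2.1 − 2.6 − 2.2 × (3.7 − 2.6) = -0.64
x = -0.64 / 0.27 = -2.37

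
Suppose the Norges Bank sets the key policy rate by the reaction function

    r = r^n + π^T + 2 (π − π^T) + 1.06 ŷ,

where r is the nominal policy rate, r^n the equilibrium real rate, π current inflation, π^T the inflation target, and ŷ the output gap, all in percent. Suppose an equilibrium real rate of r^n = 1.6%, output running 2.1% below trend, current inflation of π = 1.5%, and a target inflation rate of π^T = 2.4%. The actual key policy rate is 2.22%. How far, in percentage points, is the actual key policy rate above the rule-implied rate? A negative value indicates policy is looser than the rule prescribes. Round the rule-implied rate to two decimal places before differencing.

Output 2.1% below potential → ŷ = -2.1.
r = 1.6 + 2.4 + 2 × (1.5 − 2.4) + 1.06 × (-2.1)
   = 1.6 + 2.4 − 1.8 − 2.226 = -0.03
Deviation = 2.22 − (-0.03) = 2.25 pp.

2.25 pp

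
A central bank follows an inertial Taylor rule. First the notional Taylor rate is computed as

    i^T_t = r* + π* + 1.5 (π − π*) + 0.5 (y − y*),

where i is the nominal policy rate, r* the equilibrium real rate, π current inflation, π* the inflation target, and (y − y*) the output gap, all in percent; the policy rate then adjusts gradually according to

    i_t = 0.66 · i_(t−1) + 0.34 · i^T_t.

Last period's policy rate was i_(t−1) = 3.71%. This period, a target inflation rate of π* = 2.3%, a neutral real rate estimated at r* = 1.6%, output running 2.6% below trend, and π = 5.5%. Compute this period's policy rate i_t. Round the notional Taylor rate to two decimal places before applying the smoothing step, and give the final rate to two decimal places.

4.96%

Output 2.6% below potential → (y − y*) = -2.6.
i^T_t = 1.6 + 2.3 + 1.5 × (5.5 − 2.3) + 0.5 × (-2.6)
   = 1.6 + 2.3 + 4.8 − 1.3 = 7.40
i_t = 0.66 × 3.71 + 0.34 × 7.40 = 2.4486 + 2.516 = 4.96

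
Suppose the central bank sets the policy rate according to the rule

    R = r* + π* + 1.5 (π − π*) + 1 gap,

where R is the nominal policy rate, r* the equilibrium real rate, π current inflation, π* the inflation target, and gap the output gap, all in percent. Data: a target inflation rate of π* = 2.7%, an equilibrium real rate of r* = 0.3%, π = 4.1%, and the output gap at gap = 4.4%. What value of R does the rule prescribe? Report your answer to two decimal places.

9.50%

R = 0.3 + 2.7 + 1.5 × (4.1 − 2.7) + 1 × 4.4
   = 0.3 + 2.7 + 2.1 + 4.4 = 9.50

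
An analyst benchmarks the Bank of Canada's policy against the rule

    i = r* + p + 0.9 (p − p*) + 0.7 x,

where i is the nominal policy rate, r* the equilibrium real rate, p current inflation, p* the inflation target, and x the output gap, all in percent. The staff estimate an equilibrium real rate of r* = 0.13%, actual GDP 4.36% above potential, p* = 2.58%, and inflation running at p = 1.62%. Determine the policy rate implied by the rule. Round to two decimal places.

Output 4.36% above potential → x = 4.36.
i = 0.13 + 1.62 + 0.9 × (1.62 − 2.58) + 0.7 × 4.36
   = 0.13 + 1.62 − 0.864 + 3.052 = 3.94

3.94%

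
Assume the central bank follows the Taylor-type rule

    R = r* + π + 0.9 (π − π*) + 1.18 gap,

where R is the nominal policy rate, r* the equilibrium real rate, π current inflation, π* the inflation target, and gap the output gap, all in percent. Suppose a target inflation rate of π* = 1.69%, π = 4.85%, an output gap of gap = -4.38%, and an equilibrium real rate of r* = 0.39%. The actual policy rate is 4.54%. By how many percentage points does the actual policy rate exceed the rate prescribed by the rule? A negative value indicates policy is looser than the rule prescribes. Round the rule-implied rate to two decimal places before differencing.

1.62 pp

R = 0.39 + 4.85 + 0.9 × (4.85 − 1.69) + 1.18 × (-4.38)
   = 0.39 + 4.85 + 2.844 − 5.1684 = 2.92
Deviation = 4.54 − 2.92 = 1.62 pp.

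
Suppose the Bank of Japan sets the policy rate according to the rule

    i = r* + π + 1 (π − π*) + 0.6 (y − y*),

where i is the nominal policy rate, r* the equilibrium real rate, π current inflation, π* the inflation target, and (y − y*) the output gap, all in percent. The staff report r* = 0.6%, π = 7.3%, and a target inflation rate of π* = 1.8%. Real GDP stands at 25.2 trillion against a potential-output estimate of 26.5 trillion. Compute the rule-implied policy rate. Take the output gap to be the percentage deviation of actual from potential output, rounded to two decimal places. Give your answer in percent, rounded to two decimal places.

10.45%

Output gap = 100 × (25.2 − 26.5) / 26.5 = -4.91%.
i = 0.60 + 7.30 + 1 × (7.30 − 1.80) + 0.6 × (-4.91)
   = 0.60 + 7.3 + 5.5 − 2.946 = 10.45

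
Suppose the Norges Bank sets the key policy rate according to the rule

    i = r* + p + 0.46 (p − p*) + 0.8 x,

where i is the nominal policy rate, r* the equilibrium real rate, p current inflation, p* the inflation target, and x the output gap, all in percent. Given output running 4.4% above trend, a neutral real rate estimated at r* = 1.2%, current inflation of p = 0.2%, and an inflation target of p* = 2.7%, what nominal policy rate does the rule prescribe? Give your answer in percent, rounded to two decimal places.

Output 4.4% above potential → x = 4.4.
i = 1.2 + 0.2 + 0.46 × (0.2 − 2.7) + 0.8 × 4.4
   = 1.2 + 0.2 − 1.15 + 3.52 = 3.77

3.77%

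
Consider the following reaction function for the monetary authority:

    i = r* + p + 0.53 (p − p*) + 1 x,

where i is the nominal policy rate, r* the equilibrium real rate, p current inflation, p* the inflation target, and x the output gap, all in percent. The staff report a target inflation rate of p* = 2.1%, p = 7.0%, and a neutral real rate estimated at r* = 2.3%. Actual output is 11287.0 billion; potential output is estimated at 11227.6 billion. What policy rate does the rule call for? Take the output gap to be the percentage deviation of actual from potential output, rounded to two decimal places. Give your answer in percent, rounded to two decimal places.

Output gap = 100 × (11287.0 − 11227.6) / 11227.6 = 0.53%.
i = 2.30 + 7.00 + 0.53 × (7.00 − 2.10) + 1 × 0.53
   = 2.30 + 7 + 2.597 + 0.53 = 12.43

12.43%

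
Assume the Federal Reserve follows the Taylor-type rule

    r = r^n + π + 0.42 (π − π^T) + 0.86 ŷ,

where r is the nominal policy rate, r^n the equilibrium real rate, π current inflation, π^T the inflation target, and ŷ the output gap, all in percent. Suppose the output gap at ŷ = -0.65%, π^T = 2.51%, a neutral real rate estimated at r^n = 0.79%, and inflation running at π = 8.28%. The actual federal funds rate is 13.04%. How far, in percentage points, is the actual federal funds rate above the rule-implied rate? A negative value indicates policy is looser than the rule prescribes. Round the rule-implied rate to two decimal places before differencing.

2.11 pp

r = 0.79 + 8.28 + 0.42 × (8.28 − 2.51) + 0.86 × (-0.65)
   = 0.79 + 8.28 + 2.4234 − 0.559 = 10.93
Deviation = 13.04 − 10.93 = 2.11 pp.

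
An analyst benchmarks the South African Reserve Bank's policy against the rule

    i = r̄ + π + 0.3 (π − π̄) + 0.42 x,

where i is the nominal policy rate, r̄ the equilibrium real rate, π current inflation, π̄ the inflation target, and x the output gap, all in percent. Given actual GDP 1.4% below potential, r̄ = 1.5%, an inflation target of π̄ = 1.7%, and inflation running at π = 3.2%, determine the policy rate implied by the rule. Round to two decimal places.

4.56%

Output 1.4% below potential → x = -1.4.
i = 1.5 + 3.2 + 0.3 × (3.2 − 1.7) + 0.42 × (-1.4)
   = 1.5 + 3.2 + 0.45 − 0.588 = 4.56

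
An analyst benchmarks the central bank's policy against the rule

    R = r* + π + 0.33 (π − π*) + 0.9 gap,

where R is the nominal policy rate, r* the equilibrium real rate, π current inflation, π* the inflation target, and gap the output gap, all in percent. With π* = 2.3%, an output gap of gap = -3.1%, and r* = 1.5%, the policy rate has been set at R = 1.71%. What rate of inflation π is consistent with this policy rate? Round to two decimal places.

2.83%

Collecting π: R = r* + (1 + 0.33) π − 0.33 π* + 0.9 gap
1.33 π = 1.71 − 1.5 + 0.33 × 2.3 − 0.9 × (-3.1) = 3.759
π = 3.759 / 1.33 = 2.83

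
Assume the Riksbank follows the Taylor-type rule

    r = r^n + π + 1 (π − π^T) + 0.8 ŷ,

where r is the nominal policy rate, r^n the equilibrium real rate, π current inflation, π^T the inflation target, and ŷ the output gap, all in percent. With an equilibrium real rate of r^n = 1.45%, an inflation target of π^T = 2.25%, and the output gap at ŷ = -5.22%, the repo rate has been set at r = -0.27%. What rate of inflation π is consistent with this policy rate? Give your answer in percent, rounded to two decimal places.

2.35%

Collecting π: r = r^n + (1 + 1) π − 1 π^T + 0.8 ŷ
2 π = -0.27 − 1.45 + 1 × 2.25 − 0.8 × (-5.22) = 4.706
π = 4.706 / 2 = 2.35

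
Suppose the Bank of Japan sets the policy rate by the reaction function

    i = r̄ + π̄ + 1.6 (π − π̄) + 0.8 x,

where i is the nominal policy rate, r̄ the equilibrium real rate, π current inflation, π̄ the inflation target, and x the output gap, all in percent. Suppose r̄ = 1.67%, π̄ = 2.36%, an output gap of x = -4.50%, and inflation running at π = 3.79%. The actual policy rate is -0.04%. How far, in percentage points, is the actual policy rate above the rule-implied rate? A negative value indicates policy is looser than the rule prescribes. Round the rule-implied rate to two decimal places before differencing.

-2.76 pp

i = 1.67 + 2.36 + 1.6 × (3.79 − 2.36) + 0.8 × (-4.50)
   = 1.67 + 2.36 + 2.288 − 3.6 = 2.72
Deviation = -0.04 − 2.72 = -2.76 pp.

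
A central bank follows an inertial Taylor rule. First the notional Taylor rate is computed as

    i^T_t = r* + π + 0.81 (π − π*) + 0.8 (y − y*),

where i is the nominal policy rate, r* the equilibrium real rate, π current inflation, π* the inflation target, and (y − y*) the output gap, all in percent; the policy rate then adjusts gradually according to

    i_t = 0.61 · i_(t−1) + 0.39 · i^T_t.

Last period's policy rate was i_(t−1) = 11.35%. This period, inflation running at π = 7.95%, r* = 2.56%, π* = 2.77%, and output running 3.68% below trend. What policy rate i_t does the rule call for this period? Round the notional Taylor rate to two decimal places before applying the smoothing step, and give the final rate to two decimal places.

Output 3.68% below potential → (y − y*) = -3.68.
i^T_t = 2.56 + 7.95 + 0.81 × (7.95 − 2.77) + 0.8 × (-3.68)
   = 2.56 + 7.95 + 4.1958 − 2.944 = 11.76
i_t = 0.61 × 11.35 + 0.39 × 11.76 = 6.9235 + 4.5864 = 11.51

11.51%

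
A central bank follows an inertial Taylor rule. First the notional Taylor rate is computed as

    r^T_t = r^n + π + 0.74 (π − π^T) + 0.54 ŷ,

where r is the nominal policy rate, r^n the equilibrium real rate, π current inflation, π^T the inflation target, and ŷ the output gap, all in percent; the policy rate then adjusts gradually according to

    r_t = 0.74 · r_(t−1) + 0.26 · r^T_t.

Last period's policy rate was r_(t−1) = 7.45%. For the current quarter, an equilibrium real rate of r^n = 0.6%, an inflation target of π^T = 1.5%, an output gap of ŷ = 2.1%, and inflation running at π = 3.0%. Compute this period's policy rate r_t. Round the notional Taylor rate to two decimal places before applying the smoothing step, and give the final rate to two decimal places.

7.03%

r^T_t = 0.6 + 3.0 + 0.74 × (3.0 − 1.5) + 0.54 × 2.1
   = 0.6 + 3 + 1.11 + 1.134 = 5.84
r_t = 0.74 × 7.45 + 0.26 × 5.84 = 5.513 + 1.5184 = 7.03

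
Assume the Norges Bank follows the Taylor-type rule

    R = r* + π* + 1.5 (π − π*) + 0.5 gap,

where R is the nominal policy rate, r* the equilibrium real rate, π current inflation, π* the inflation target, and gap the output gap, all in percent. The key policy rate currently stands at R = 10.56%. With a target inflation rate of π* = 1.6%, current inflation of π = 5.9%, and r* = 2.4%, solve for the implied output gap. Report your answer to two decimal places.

0.22%

0.5 gap = 10.56 − 2.4 − 1.6 − 1.5 × (5.9 − 1.6) = 0.11
gap = 0.11 / 0.5 = 0.22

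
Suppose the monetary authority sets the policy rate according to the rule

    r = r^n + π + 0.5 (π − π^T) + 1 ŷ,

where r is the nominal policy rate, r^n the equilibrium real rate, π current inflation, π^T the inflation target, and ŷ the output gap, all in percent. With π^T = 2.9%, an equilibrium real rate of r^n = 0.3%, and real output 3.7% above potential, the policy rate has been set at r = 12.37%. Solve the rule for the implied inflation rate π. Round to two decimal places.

Output 3.7% above potential → ŷ = 3.7.
Collecting π: r = r^n + (1 + 0.5) π − 0.5 π^T + 1 ŷ
1.5 π = 12.37 − 0.3 + 0.5 × 2.9 − 1 × 3.7 = 9.82
π = 9.82 / 1.5 = 6.55

6.55%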